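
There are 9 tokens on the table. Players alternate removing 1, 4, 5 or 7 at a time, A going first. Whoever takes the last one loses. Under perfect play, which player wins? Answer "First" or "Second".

Second

i:   0  1  2  3  4  5  6  7  8  9
     W  L  W  L  W  W  W  W  W  L
Position 9 is L, so the second player wins.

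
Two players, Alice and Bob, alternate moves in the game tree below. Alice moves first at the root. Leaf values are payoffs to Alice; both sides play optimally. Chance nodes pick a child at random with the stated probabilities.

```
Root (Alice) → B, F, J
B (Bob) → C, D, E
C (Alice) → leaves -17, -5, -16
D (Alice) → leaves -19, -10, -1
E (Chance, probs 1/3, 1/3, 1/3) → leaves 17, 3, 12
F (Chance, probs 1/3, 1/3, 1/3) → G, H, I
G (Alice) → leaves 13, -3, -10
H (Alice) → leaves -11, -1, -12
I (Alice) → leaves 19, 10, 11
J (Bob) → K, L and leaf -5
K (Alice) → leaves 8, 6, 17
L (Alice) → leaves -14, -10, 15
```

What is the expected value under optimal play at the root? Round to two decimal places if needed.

C (Alice): max(-17, -5, -16) = -5
D (Alice): max(-19, -10, -1) = -1
E (Chance): 1/3·17 + 1/3·3 + 1/3·12 = 10.67
B (Bob): min(-5, -1, 10.67) = -5
G (Alice): max(13, -3, -10) = 13
H (Alice): max(-11, -1, -12) = -1
I (Alice): max(19, 10, 11) = 19
F (Chance): 1/3·13 + 1/3·-1 + 1/3·19 = 10.33
K (Alice): max(8, 6, 17) = 17
L (Alice): max(-14, -10, 15) = 15
J (Bob): min(17, 15, -5) = -5
Root (Alice): max(-5, 10.33, -5) = 10.33

10.33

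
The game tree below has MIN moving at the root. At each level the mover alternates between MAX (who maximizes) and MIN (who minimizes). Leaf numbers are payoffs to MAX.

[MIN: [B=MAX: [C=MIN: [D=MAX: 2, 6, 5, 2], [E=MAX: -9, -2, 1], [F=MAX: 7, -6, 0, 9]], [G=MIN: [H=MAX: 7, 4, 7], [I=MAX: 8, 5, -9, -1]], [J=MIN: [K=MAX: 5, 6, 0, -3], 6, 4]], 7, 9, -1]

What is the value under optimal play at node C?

1

D: max(2, 6, 5, 2) = 6
E: max(-9, -2, 1) = 1
F: max(7, -6, 0, 9) = 9
C: min(6, 1, 9) = 1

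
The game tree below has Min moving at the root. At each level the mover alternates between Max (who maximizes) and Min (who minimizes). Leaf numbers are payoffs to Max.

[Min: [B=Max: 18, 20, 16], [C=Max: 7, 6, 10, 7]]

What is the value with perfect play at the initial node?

B (Max): max(18, 20, 16) = 20
C (Max): max(7, 6, 10, 7) = 10
Root (Min): min(20, 10) = 10

10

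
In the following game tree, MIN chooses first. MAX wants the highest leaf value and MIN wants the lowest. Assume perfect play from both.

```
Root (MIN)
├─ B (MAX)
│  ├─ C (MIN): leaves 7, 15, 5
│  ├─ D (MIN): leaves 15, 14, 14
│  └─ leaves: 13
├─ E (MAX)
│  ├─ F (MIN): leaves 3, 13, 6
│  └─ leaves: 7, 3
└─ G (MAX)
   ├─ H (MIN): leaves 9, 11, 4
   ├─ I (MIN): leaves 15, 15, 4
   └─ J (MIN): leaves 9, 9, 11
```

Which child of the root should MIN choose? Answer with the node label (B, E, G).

E

C (MIN): min(7, 15, 5) = 5
D (MIN): min(15, 14, 14) = 14
B (MAX): max(5, 14, 13) = 14
F (MIN): min(3, 13, 6) = 3
E (MAX): max(3, 7, 3) = 7
H (MIN): min(9, 11, 4) = 4
I (MIN): min(15, 15, 4) = 4
J (MIN): min(9, 9, 11) = 9
G (MAX): max(4, 4, 9) = 9
Root (MIN): min(14, 7, 9) = 7
MIN picks the child with the lowest value: E (value 7).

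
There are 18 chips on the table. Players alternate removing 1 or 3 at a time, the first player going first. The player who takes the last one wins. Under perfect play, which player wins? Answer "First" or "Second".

Positions where the player to move wins (W) vs loses (L):
i:   0  1  2  3  4  5  6  7  8  9 10 11 12 13 14 15 16 17 18
     L  W  L  W  L  W  L  W  L  W  L  W  L  W  L  W  L  W  L
Position 18 is L, so the second player wins.

Second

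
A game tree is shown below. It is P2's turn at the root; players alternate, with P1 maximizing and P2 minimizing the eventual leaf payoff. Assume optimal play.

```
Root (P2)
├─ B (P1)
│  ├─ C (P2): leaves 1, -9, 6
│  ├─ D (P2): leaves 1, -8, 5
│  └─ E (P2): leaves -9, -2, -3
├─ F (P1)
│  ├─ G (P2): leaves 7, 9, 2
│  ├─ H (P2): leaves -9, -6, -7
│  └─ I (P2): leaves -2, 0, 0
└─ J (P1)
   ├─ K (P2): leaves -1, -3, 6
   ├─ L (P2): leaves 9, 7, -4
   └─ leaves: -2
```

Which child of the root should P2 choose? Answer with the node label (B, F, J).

C (P2): min(1, -9, 6) = -9
D (P2): min(1, -8, 5) = -8
E (P2): min(-9, -2, -3) = -9
B (P1): max(-9, -8, -9) = -8
G (P2): min(7, 9, 2) = 2
H (P2): min(-9, -6, -7) = -9
I (P2): min(-2, 0, 0) = -2
F (P1): max(2, -9, -2) = 2
K (P2): min(-1, -3, 6) = -3
L (P2): min(9, 7, -4) = -4
J (P1): max(-3, -4, -2) = -2
Root (P2): min(-8, 2, -2) = -8
P2 picks the child with the lowest value: B (value -8).

B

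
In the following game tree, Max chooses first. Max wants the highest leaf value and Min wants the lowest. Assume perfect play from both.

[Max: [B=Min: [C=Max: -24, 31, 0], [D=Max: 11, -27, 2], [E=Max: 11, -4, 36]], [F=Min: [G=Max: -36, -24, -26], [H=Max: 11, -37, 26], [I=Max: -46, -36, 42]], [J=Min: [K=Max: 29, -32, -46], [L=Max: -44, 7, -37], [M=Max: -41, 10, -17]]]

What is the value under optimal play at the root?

C (Max): max(-24, 31, 0) = 31
D (Max): max(11, -27, 2) = 11
E (Max): max(11, -4, 36) = 36
B (Min): min(31, 11, 36) = 11
G (Max): max(-36, -24, -26) = -24
H (Max): max(11, -37, 26) = 26
I (Max): max(-46, -36, 42) = 42
F (Min): min(-24, 26, 42) = -24
K (Max): max(29, -32, -46) = 29
L (Max): max(-44, 7, -37) = 7
M (Max): max(-41, 10, -17) = 10
J (Min): min(29, 7, 10) = 7
Root (Max): max(11, -24, 7) = 11

11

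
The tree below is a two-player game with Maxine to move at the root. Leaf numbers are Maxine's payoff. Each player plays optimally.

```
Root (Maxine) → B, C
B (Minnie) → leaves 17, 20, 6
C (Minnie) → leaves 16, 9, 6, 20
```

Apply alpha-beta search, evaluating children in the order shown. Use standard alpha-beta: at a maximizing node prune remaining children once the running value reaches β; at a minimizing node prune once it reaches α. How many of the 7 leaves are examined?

B [α=-∞,β=+∞]: v=6
C [α=6,β=+∞]: v=6 after child 3 ≤ α → α-cutoff, skip 1
Root [α=-∞,β=+∞]: v=6
Leaves evaluated: 6 of 7.

6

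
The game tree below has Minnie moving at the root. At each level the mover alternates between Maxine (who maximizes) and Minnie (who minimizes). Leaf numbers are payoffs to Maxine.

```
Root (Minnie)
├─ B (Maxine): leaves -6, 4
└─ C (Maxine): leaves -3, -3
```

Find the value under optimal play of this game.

B (Maxine): max(-6, 4) = 4
C (Maxine): max(-3, -3) = -3
Root (Minnie): min(4, -3) = -3

-3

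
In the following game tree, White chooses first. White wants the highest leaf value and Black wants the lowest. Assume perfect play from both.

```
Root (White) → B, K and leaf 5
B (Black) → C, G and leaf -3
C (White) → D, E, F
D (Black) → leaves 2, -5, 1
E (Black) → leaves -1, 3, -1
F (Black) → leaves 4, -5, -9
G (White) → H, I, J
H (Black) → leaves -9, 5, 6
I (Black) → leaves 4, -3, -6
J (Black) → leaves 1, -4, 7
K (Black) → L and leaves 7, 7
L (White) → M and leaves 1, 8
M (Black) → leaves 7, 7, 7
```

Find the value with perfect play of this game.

D (Black): min(2, -5, 1) = -5
E (Black): min(-1, 3, -1) = -1
F (Black): min(4, -5, -9) = -9
C (White): max(-5, -1, -9) = -1
H (Black): min(-9, 5, 6) = -9
I (Black): min(4, -3, -6) = -6
J (Black): min(1, -4, 7) = -4
G (White): max(-9, -6, -4) = -4
B (Black): min(-1, -4, -3) = -4
M (Black): min(7, 7, 7) = 7
L (White): max(7, 1, 8) = 8
K (Black): min(8, 7, 7) = 7
Root (White): max(-4, 7, 5) = 7

7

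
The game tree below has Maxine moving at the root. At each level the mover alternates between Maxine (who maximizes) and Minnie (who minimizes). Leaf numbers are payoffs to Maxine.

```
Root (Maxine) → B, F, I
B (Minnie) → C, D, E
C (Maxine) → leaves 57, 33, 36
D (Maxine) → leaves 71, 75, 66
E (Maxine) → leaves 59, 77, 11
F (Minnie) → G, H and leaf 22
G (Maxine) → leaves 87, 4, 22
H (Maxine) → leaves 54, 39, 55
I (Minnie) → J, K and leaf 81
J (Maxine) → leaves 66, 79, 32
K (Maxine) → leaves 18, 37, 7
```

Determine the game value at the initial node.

C (Maxine): max(57, 33, 36) = 57
D (Maxine): max(71, 75, 66) = 75
E (Maxine): max(59, 77, 11) = 77
B (Minnie): min(57, 75, 77) = 57
G (Maxine): max(87, 4, 22) = 87
H (Maxine): max(54, 39, 55) = 55
F (Minnie): min(87, 55, 22) = 22
J (Maxine): max(66, 79, 32) = 79
K (Maxine): max(18, 37, 7) = 37
I (Minnie): min(79, 37, 81) = 37
Root (Maxine): max(57, 22, 37) = 57

57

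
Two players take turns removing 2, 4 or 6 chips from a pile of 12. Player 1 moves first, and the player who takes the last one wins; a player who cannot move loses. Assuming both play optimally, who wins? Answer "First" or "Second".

Mark each pile size as W (mover wins) or L (mover loses):
i:   0  1  2  3  4  5  6  7  8  9 10 11 12
     L  L  W  W  W  W  W  W  L  L  W  W  W
Position 12 is W, so the first player wins.

First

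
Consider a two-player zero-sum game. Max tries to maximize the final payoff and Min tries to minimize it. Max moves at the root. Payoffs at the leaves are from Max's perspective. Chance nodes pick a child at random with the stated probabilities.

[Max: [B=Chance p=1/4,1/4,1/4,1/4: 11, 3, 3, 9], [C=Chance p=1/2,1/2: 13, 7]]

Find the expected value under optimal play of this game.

B (Chance): 1/4·11 + 1/4·3 + 1/4·3 + 1/4·9 = 6.5
C (Chance): 1/2·13 + 1/2·7 = 10
Root (Max): max(6.5, 10) = 10

10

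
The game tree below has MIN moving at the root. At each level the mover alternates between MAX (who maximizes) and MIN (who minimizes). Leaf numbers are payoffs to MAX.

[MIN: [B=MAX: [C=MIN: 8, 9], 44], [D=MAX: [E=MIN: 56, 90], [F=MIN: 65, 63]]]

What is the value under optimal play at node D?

E: min(56, 90) = 56
F: min(65, 63) = 63
D: max(56, 63) = 63

63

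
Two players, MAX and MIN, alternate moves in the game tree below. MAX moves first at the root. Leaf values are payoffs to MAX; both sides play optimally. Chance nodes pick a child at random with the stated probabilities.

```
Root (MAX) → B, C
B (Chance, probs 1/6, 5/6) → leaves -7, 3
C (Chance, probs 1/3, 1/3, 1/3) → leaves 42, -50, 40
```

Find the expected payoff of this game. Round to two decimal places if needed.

B (Chance): 1/6·-7 + 5/6·3 = 1.33
C (Chance): 1/3·42 + 1/3·-50 + 1/3·40 = 10.67
Root (MAX): max(1.33, 10.67) = 10.67

10.67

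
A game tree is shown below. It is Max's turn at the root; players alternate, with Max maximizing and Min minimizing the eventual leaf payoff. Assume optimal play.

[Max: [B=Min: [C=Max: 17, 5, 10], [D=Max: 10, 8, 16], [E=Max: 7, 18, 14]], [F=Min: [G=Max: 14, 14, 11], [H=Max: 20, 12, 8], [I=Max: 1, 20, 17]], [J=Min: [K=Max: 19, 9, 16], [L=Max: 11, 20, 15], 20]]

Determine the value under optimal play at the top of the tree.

19

C (Max): max(17, 5, 10) = 17
D (Max): max(10, 8, 16) = 16
E (Max): max(7, 18, 14) = 18
B (Min): min(17, 16, 18) = 16
G (Max): max(14, 14, 11) = 14
H (Max): max(20, 12, 8) = 20
I (Max): max(1, 20, 17) = 20
F (Min): min(14, 20, 20) = 14
K (Max): max(19, 9, 16) = 19
L (Max): max(11, 20, 15) = 20
J (Min): min(19, 20, 20) = 19
Root (Max): max(16, 14, 19) = 19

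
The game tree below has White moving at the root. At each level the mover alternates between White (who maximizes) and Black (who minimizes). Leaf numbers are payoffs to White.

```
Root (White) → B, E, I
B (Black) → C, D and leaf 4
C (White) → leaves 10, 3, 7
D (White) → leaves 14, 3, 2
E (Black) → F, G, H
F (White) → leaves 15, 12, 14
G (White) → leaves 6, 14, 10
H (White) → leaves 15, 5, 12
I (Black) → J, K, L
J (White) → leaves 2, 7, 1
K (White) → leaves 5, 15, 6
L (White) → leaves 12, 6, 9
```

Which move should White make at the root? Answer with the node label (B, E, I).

E

C (White): max(10, 3, 7) = 10
D (White): max(14, 3, 2) = 14
B (Black): min(10, 14, 4) = 4
F (White): max(15, 12, 14) = 15
G (White): max(6, 14, 10) = 14
H (White): max(15, 5, 12) = 15
E (Black): min(15, 14, 15) = 14
J (White): max(2, 7, 1) = 7
K (White): max(5, 15, 6) = 15
L (White): max(12, 6, 9) = 12
I (Black): min(7, 15, 12) = 7
Root (White): max(4, 14, 7) = 14
White picks the child with the highest value: E (value 14).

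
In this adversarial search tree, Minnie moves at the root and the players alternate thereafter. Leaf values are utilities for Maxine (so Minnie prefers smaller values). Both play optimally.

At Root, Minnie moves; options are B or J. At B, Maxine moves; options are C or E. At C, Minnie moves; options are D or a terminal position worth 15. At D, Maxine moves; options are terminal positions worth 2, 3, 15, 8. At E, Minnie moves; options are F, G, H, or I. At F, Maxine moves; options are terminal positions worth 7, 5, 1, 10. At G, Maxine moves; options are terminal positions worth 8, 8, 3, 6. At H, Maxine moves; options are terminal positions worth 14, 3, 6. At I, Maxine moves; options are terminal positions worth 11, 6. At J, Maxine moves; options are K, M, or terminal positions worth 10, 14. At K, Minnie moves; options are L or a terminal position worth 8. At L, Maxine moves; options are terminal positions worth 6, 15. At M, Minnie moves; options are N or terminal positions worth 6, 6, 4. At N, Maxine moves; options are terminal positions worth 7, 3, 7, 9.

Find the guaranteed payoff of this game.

14

D (Maxine): max(2, 3, 15, 8) = 15
C (Minnie): min(15, 15) = 15
F (Maxine): max(7, 5, 1, 10) = 10
G (Maxine): max(8, 8, 3, 6) = 8
H (Maxine): max(14, 3, 6) = 14
I (Maxine): max(11, 6) = 11
E (Minnie): min(10, 8, 14, 11) = 8
B (Maxine): max(15, 8) = 15
L (Maxine): max(6, 15) = 15
K (Minnie): min(15, 8) = 8
N (Maxine): max(7, 3, 7, 9) = 9
M (Minnie): min(9, 6, 6, 4) = 4
J (Maxine): max(8, 4, 10, 14) = 14
Root (Minnie): min(15, 14) = 14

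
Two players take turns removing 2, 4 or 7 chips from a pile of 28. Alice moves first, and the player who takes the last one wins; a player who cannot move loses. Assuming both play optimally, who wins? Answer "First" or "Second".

Positions where the player to move wins (W) vs loses (L):
i:   0  1  2  3  4  5  6  7  8  9 10 11 12 13 14 15 16 17 18 19 20 21 22 23 24 25 26 27 28
     L  L  W  W  W  W  L  W  W  L  W  W  L  W  W  L  W  W  L  W  W  L  W  W  L  W  W  L  W
Position 28 is W, so the first player wins.

First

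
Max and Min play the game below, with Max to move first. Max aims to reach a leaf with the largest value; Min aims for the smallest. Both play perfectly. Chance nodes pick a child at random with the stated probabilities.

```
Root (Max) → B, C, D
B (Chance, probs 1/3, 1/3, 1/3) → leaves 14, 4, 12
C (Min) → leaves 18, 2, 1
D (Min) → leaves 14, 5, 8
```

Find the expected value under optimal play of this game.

B (Chance): 1/3·14 + 1/3·4 + 1/3·12 = 10
C (Min): min(18, 2, 1) = 1
D (Min): min(14, 5, 8) = 5
Root (Max): max(10, 1, 5) = 10

10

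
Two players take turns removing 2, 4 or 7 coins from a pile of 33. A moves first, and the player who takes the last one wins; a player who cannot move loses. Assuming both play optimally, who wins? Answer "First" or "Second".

Second

Positions where the player to move wins (W) vs loses (L):
i:   0  1  2  3  4  5  6  7  8  9 10 11 12 13 14 15 16 17 18 19 20 21 22 23 24 25 26 27 28 29 30 31 32 33
     L  L  W  W  W  W  L  W  W  L  W  W  L  W  W  L  W  W  L  W  W  L  W  W  L  W  W  L  W  W  L  W  W  L
Position 33 is L, so the second player wins.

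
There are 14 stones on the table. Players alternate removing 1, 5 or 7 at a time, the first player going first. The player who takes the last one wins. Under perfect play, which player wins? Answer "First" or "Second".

Second

W/L table (W = player to move can force a win):
i:   0  1  2  3  4  5  6  7  8  9 10 11 12 13 14
     L  W  L  W  L  W  L  W  L  W  L  W  L  W  L
Position 14 is L, so the second player wins.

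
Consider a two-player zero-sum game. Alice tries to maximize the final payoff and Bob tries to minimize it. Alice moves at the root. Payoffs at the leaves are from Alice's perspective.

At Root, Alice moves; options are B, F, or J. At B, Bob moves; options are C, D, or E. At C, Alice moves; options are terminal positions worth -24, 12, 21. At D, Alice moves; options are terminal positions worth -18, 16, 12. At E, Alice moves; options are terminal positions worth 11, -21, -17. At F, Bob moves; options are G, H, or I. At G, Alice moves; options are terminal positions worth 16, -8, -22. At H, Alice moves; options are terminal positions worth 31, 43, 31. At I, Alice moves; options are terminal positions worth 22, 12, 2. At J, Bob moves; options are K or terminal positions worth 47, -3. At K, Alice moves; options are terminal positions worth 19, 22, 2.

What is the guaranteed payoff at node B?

11

C: max(-24, 12, 21) = 21
D: max(-18, 16, 12) = 16
E: max(11, -21, -17) = 11
B: min(21, 16, 11) = 11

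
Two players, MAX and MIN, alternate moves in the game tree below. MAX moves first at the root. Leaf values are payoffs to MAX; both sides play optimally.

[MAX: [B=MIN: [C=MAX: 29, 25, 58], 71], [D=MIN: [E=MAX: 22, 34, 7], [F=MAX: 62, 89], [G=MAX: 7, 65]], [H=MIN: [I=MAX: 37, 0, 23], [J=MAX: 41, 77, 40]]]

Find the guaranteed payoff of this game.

C (MAX): max(29, 25, 58) = 58
B (MIN): min(58, 71) = 58
E (MAX): max(22, 34, 7) = 34
F (MAX): max(62, 89) = 89
G (MAX): max(7, 65) = 65
D (MIN): min(34, 89, 65) = 34
I (MAX): max(37, 0, 23) = 37
J (MAX): max(41, 77, 40) = 77
H (MIN): min(37, 77) = 37
Root (MAX): max(58, 34, 37) = 58

58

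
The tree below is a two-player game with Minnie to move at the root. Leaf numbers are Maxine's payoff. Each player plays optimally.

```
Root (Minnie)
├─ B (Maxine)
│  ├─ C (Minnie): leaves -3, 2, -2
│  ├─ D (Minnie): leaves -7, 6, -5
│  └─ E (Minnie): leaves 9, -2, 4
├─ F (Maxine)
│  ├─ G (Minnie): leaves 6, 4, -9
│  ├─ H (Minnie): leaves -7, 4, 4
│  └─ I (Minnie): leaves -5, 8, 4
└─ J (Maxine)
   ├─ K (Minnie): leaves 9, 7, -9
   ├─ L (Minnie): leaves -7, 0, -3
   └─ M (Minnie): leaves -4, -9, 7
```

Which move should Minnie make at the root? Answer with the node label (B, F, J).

J

C (Minnie): min(-3, 2, -2) = -3
D (Minnie): min(-7, 6, -5) = -7
E (Minnie): min(9, -2, 4) = -2
B (Maxine): max(-3, -7, -2) = -2
G (Minnie): min(6, 4, -9) = -9
H (Minnie): min(-7, 4, 4) = -7
I (Minnie): min(-5, 8, 4) = -5
F (Maxine): max(-9, -7, -5) = -5
K (Minnie): min(9, 7, -9) = -9
L (Minnie): min(-7, 0, -3) = -7
M (Minnie): min(-4, -9, 7) = -9
J (Maxine): max(-9, -7, -9) = -7
Root (Minnie): min(-2, -5, -7) = -7
Minnie picks the child with the lowest value: J (value -7).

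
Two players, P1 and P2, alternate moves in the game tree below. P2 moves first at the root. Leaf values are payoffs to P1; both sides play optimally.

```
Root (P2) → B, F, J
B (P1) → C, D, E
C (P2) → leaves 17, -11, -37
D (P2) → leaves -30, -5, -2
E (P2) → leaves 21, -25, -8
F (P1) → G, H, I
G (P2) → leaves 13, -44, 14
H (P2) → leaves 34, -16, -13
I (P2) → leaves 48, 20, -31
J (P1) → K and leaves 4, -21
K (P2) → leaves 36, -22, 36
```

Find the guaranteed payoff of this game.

C (P2): min(17, -11, -37) = -37
D (P2): min(-30, -5, -2) = -30
E (P2): min(21, -25, -8) = -25
B (P1): max(-37, -30, -25) = -25
G (P2): min(13, -44, 14) = -44
H (P2): min(34, -16, -13) = -16
I (P2): min(48, 20, -31) = -31
F (P1): max(-44, -16, -31) = -16
K (P2): min(36, -22, 36) = -22
J (P1): max(-22, 4, -21) = 4
Root (P2): min(-25, -16, 4) = -25

-25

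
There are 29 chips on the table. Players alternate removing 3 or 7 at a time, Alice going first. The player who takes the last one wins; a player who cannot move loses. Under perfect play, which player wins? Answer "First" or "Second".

First

Mark each pile size as W (mover wins) or L (mover loses):
i:   0  1  2  3  4  5  6  7  8  9 10 11 12 13 14 15 16 17 18 19 20 21 22 23 24 25 26 27 28 29
     L  L  L  W  W  W  L  W  W  W  L  L  L  W  W  W  L  W  W  W  L  L  L  W  W  W  L  W  W  W
Position 29 is W, so the first player wins.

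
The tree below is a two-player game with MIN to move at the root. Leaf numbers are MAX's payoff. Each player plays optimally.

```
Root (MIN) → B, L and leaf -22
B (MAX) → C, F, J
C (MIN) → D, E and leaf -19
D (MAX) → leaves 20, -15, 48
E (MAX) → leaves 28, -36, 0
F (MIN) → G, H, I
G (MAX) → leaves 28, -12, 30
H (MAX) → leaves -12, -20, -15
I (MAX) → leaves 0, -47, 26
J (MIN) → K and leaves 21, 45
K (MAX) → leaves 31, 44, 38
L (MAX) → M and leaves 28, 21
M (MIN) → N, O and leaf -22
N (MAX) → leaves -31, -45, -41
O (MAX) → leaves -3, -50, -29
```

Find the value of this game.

D (MAX): max(20, -15, 48) = 48
E (MAX): max(28, -36, 0) = 28
C (MIN): min(48, 28, -19) = -19
G (MAX): max(28, -12, 30) = 30
H (MAX): max(-12, -20, -15) = -12
I (MAX): max(0, -47, 26) = 26
F (MIN): min(30, -12, 26) = -12
K (MAX): max(31, 44, 38) = 44
J (MIN): min(44, 21, 45) = 21
B (MAX): max(-19, -12, 21) = 21
N (MAX): max(-31, -45, -41) = -31
O (MAX): max(-3, -50, -29) = -3
M (MIN): min(-31, -3, -22) = -31
L (MAX): max(-31, 28, 21) = 28
Root (MIN): min(21, 28, -22) = -22

-22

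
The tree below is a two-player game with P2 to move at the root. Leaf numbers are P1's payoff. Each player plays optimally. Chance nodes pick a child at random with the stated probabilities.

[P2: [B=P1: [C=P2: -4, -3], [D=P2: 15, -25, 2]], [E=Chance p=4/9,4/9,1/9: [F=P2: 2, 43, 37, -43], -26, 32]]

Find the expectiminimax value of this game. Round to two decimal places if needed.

-27.11

C (P2): min(-4, -3) = -4
D (P2): min(15, -25, 2) = -25
B (P1): max(-4, -25) = -4
F (P2): min(2, 43, 37, -43) = -43
E (Chance): 4/9·-43 + 4/9·-26 + 1/9·32 = -27.11
Root (P2): min(-4, -27.11) = -27.11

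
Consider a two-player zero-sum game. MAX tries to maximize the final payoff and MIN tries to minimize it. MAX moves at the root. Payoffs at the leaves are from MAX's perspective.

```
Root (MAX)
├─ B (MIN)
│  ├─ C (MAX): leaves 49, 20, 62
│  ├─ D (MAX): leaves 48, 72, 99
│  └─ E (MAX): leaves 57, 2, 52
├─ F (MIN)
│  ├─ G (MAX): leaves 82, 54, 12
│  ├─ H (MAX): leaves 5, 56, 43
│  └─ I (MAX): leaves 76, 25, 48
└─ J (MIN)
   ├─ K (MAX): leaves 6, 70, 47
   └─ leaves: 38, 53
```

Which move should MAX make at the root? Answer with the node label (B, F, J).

B

C (MAX): max(49, 20, 62) = 62
D (MAX): max(48, 72, 99) = 99
E (MAX): max(57, 2, 52) = 57
B (MIN): min(62, 99, 57) = 57
G (MAX): max(82, 54, 12) = 82
H (MAX): max(5, 56, 43) = 56
I (MAX): max(76, 25, 48) = 76
F (MIN): min(82, 56, 76) = 56
K (MAX): max(6, 70, 47) = 70
J (MIN): min(70, 38, 53) = 38
Root (MAX): max(57, 56, 38) = 57
MAX picks the child with the highest value: B (value 57).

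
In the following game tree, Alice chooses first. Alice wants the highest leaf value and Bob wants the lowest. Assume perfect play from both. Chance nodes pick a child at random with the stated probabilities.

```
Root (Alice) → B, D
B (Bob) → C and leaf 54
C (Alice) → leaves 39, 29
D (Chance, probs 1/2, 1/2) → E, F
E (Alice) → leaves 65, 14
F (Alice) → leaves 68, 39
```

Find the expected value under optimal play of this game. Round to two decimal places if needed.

66.5

C (Alice): max(39, 29) = 39
B (Bob): min(39, 54) = 39
E (Alice): max(65, 14) = 65
F (Alice): max(68, 39) = 68
D (Chance): 1/2·65 + 1/2·68 = 66.5
Root (Alice): max(39, 66.5) = 66.5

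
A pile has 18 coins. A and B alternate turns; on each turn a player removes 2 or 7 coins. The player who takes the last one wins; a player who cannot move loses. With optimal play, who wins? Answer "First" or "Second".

Positions where the player to move wins (W) vs loses (L):
i:   0  1  2  3  4  5  6  7  8  9 10 11 12 13 14 15 16 17 18
     L  L  W  W  L  L  W  W  W  L  L  W  W  L  L  W  W  W  L
Position 18 is L, so the second player wins.

Second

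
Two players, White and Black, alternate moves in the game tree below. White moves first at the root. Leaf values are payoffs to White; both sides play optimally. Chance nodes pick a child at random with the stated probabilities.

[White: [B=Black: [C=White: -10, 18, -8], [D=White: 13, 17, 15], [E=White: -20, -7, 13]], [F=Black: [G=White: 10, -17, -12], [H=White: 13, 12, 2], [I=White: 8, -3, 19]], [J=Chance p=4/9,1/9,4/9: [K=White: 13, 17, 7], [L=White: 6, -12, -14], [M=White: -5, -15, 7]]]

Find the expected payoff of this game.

C (White): max(-10, 18, -8) = 18
D (White): max(13, 17, 15) = 17
E (White): max(-20, -7, 13) = 13
B (Black): min(18, 17, 13) = 13
G (White): max(10, -17, -12) = 10
H (White): max(13, 12, 2) = 13
I (White): max(8, -3, 19) = 19
F (Black): min(10, 13, 19) = 10
K (White): max(13, 17, 7) = 17
L (White): max(6, -12, -14) = 6
M (White): max(-5, -15, 7) = 7
J (Chance): 4/9·17 + 1/9·6 + 4/9·7 = 11.33
Root (White): max(13, 10, 11.33) = 13

13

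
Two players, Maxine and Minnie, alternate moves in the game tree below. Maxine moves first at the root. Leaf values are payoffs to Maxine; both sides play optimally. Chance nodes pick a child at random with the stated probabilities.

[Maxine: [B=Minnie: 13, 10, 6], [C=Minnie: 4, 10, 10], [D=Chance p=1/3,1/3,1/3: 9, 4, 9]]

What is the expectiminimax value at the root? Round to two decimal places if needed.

7.33

B (Minnie): min(13, 10, 6) = 6
C (Minnie): min(4, 10, 10) = 4
D (Chance): 1/3·9 + 1/3·4 + 1/3·9 = 7.33
Root (Maxine): max(6, 4, 7.33) = 7.33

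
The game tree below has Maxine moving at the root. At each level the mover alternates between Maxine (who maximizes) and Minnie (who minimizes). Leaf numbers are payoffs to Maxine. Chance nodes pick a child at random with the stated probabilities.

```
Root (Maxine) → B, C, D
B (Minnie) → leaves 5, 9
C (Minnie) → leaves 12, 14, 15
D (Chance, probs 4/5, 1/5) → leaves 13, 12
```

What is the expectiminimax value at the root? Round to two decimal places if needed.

B (Minnie): min(5, 9) = 5
C (Minnie): min(12, 14, 15) = 12
D (Chance): 4/5·13 + 1/5·12 = 12.8
Root (Maxine): max(5, 12, 12.8) = 12.8

12.8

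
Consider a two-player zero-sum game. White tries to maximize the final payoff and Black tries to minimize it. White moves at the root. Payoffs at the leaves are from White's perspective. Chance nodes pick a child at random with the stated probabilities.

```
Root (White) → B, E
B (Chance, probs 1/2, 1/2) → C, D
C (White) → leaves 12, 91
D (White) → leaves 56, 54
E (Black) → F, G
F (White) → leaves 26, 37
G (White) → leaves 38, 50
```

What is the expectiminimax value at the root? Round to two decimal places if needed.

73.5

C (White): max(12, 91) = 91
D (White): max(56, 54) = 56
B (Chance): 1/2·91 + 1/2·56 = 73.5
F (White): max(26, 37) = 37
G (White): max(38, 50) = 50
E (Black): min(37, 50) = 37
Root (White): max(73.5, 37) = 73.5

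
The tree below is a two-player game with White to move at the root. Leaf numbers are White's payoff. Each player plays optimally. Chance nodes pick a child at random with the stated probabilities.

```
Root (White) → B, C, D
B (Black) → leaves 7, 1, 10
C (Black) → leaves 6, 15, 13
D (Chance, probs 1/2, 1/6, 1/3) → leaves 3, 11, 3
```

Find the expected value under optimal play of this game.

B (Black): min(7, 1, 10) = 1
C (Black): min(6, 15, 13) = 6
D (Chance): 1/2·3 + 1/6·11 + 1/3·3 = 4.33
Root (White): max(1, 6, 4.33) = 6

6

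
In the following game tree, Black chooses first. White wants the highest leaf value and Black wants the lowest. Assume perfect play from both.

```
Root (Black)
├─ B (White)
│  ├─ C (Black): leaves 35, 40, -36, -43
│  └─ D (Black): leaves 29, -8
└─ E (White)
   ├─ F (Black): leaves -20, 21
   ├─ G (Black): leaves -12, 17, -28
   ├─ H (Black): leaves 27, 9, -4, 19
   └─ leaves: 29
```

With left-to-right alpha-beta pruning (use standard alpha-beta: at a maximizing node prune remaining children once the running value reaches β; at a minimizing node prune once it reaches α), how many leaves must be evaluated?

C [α=-∞,β=+∞]: v=-43
D [α=-43,β=+∞]: v=-8
B [α=-∞,β=+∞]: v=-8
F [α=-∞,β=-8]: v=-20
G [α=-20,β=-8]: v=-28
H [α=-20,β=-8]: v=-4
E [α=-∞,β=-8]: v=-4 after child 3 ≥ β → β-cutoff, skip 1
Root [α=-∞,β=+∞]: v=-8
Leaves evaluated: 15 of 16.

15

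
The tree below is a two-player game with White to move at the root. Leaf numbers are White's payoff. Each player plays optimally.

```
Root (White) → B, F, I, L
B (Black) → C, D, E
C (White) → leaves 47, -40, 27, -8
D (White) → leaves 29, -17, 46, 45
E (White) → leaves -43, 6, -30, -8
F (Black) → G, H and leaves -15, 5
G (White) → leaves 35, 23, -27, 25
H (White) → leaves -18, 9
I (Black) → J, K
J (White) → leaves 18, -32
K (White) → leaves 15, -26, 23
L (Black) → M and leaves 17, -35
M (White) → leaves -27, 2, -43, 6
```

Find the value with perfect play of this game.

18

C (White): max(47, -40, 27, -8) = 47
D (White): max(29, -17, 46, 45) = 46
E (White): max(-43, 6, -30, -8) = 6
B (Black): min(47, 46, 6) = 6
G (White): max(35, 23, -27, 25) = 35
H (White): max(-18, 9) = 9
F (Black): min(35, 9, -15, 5) = -15
J (White): max(18, -32) = 18
K (White): max(15, -26, 23) = 23
I (Black): min(18, 23) = 18
M (White): max(-27, 2, -43, 6) = 6
L (Black): min(6, 17, -35) = -35
Root (White): max(6, -15, 18, -35) = 18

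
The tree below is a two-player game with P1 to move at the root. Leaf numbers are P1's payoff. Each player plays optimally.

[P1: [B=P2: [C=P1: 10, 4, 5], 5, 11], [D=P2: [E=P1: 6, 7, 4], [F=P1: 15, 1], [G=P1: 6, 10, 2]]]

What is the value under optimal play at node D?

7

E: max(6, 7, 4) = 7
F: max(15, 1) = 15
G: max(6, 10, 2) = 10
D: min(7, 15, 10) = 7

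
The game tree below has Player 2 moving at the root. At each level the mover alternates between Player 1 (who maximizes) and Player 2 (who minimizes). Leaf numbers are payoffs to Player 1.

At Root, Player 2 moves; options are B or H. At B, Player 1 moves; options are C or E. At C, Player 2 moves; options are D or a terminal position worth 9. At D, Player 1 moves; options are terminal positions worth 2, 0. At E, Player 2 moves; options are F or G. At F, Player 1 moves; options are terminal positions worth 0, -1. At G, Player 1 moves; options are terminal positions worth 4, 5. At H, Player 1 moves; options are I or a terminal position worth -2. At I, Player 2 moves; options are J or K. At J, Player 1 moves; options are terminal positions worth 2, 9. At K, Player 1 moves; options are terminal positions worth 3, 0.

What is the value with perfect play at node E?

0

F: max(0, -1) = 0
G: max(4, 5) = 5
E: min(0, 5) = 0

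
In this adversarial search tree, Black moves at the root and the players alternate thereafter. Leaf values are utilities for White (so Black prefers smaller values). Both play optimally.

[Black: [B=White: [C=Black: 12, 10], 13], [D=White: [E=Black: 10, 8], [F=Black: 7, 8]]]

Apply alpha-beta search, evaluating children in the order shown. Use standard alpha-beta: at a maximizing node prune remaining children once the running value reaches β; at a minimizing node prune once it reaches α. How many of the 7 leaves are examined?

6

C [α=-∞,β=+∞]: v=10
B [α=-∞,β=+∞]: v=13
E [α=-∞,β=13]: v=8
F [α=8,β=13]: v=7 after child 1 ≤ α → α-cutoff, skip 1
D [α=-∞,β=13]: v=8
Root [α=-∞,β=+∞]: v=8
Leaves evaluated: 6 of 7.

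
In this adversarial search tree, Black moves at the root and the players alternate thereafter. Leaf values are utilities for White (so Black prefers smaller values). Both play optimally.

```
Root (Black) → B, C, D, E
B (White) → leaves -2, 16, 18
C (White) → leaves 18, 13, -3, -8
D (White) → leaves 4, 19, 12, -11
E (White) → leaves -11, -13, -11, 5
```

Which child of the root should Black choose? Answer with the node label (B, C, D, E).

B (White): max(-2, 16, 18) = 18
C (White): max(18, 13, -3, -8) = 18
D (White): max(4, 19, 12, -11) = 19
E (White): max(-11, -13, -11, 5) = 5
Root (Black): min(18, 18, 19, 5) = 5
Black picks the child with the lowest value: E (value 5).

E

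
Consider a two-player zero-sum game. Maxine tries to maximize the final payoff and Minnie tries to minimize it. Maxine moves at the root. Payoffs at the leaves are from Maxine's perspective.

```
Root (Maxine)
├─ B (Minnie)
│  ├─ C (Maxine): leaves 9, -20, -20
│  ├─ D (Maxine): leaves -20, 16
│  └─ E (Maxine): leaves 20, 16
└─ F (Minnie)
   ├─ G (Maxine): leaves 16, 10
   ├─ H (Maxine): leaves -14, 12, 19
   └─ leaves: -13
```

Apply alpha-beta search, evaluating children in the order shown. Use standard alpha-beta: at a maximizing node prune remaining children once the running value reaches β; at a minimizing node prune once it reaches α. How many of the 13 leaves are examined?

C [α=-∞,β=+∞]: v=9
D [α=-∞,β=9]: v=16
E [α=-∞,β=9]: v=20 after child 1 ≥ β → β-cutoff, skip 1
B [α=-∞,β=+∞]: v=9
G [α=9,β=+∞]: v=16
H [α=9,β=16]: v=19
F [α=9,β=+∞]: v=-13
Root [α=-∞,β=+∞]: v=9
Leaves evaluated: 12 of 13.

12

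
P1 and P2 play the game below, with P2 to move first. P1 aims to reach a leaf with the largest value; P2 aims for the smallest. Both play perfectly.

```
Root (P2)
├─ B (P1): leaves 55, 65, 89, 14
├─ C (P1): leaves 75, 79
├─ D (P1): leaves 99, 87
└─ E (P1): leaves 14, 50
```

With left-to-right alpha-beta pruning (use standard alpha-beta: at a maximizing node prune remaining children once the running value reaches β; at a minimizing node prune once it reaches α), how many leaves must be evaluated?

9

B [α=-∞,β=+∞]: v=89
C [α=-∞,β=89]: v=79
D [α=-∞,β=79]: v=99 after child 1 ≥ β → β-cutoff, skip 1
E [α=-∞,β=79]: v=50
Root [α=-∞,β=+∞]: v=50
Leaves evaluated: 9 of 10.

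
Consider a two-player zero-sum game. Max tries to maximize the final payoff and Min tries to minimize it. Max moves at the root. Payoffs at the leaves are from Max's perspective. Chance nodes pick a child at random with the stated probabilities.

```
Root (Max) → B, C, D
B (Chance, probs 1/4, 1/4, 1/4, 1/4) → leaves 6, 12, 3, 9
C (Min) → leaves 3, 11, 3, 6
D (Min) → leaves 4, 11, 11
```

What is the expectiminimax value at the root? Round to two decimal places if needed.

7.5

B (Chance): 1/4·6 + 1/4·12 + 1/4·3 + 1/4·9 = 7.5
C (Min): min(3, 11, 3, 6) = 3
D (Min): min(4, 11, 11) = 4
Root (Max): max(7.5, 3, 4) = 7.5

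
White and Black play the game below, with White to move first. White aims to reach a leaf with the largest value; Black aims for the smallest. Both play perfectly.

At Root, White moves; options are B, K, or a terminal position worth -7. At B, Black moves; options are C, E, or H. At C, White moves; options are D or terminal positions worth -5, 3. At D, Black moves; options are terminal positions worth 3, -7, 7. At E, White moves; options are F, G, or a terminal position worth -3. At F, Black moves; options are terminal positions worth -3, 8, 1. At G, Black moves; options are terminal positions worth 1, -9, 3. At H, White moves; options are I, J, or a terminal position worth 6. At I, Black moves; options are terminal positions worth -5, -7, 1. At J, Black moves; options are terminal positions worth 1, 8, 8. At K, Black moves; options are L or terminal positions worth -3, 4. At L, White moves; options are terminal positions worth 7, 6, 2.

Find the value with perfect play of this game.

D (Black): min(3, -7, 7) = -7
C (White): max(-7, -5, 3) = 3
F (Black): min(-3, 8, 1) = -3
G (Black): min(1, -9, 3) = -9
E (White): max(-3, -9, -3) = -3
I (Black): min(-5, -7, 1) = -7
J (Black): min(1, 8, 8) = 1
H (White): max(-7, 1, 6) = 6
B (Black): min(3, -3, 6) = -3
L (White): max(7, 6, 2) = 7
K (Black): min(7, -3, 4) = -3
Root (White): max(-3, -3, -7) = -3

-3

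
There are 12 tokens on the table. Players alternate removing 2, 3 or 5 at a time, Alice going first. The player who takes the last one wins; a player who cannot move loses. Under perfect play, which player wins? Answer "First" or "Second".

W/L table (W = player to move can force a win):
i:   0  1  2  3  4  5  6  7  8  9 10 11 12
     L  L  W  W  W  W  W  L  L  W  W  W  W
Position 12 is W, so the first player wins.

First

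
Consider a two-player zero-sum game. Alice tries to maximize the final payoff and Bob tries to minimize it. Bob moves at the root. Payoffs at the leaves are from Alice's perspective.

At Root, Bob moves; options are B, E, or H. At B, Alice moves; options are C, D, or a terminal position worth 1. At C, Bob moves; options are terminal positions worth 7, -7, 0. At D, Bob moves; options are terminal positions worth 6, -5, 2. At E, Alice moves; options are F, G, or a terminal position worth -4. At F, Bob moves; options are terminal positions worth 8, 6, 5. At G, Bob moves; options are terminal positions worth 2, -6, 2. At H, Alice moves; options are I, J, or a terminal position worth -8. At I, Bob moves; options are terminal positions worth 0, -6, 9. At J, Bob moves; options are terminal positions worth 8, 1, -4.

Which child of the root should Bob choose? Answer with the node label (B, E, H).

H

C (Bob): min(7, -7, 0) = -7
D (Bob): min(6, -5, 2) = -5
B (Alice): max(-7, -5, 1) = 1
F (Bob): min(8, 6, 5) = 5
G (Bob): min(2, -6, 2) = -6
E (Alice): max(5, -6, -4) = 5
I (Bob): min(0, -6, 9) = -6
J (Bob): min(8, 1, -4) = -4
H (Alice): max(-6, -4, -8) = -4
Root (Bob): min(1, 5, -4) = -4
Bob picks the child with the lowest value: H (value -4).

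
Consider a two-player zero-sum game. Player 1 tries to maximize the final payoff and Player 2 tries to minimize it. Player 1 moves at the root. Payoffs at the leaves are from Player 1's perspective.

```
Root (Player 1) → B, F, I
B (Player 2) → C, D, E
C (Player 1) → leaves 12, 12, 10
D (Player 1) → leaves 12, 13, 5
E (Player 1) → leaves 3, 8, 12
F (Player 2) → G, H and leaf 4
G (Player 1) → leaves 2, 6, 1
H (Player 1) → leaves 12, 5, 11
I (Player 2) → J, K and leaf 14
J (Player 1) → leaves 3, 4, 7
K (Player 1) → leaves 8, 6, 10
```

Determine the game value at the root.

12

C (Player 1): max(12, 12, 10) = 12
D (Player 1): max(12, 13, 5) = 13
E (Player 1): max(3, 8, 12) = 12
B (Player 2): min(12, 13, 12) = 12
G (Player 1): max(2, 6, 1) = 6
H (Player 1): max(12, 5, 11) = 12
F (Player 2): min(6, 12, 4) = 4
J (Player 1): max(3, 4, 7) = 7
K (Player 1): max(8, 6, 10) = 10
I (Player 2): min(7, 10, 14) = 7
Root (Player 1): max(12, 4, 7) = 12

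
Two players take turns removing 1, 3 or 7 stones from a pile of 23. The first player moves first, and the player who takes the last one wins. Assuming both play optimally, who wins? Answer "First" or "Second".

First

Compute winning (W) and losing (L) positions by backward induction:
i:   0  1  2  3  4  5  6  7  8  9 10 11 12 13 14 15 16 17 18 19 20 21 22 23
     L  W  L  W  L  W  L  W  L  W  L  W  L  W  L  W  L  W  L  W  L  W  L  W
Position 23 is W, so the first player wins.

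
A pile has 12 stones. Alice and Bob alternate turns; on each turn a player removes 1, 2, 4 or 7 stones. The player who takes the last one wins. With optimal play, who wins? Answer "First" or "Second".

Second

Positions where the player to move wins (W) vs loses (L):
i:   0  1  2  3  4  5  6  7  8  9 10 11 12
     L  W  W  L  W  W  L  W  W  L  W  W  L
Position 12 is L, so the second player wins.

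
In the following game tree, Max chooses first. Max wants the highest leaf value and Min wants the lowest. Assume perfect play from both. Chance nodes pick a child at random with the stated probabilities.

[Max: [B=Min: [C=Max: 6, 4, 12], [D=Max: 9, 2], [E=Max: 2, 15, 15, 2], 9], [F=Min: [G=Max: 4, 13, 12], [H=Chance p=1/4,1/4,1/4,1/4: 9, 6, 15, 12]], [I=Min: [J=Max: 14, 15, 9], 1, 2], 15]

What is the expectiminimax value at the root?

15

C (Max): max(6, 4, 12) = 12
D (Max): max(9, 2) = 9
E (Max): max(2, 15, 15, 2) = 15
B (Min): min(12, 9, 15, 9) = 9
G (Max): max(4, 13, 12) = 13
H (Chance): 1/4·9 + 1/4·6 + 1/4·15 + 1/4·12 = 10.5
F (Min): min(13, 10.5) = 10.5
J (Max): max(14, 15, 9) = 15
I (Min): min(15, 1, 2) = 1
Root (Max): max(9, 10.5, 1, 15) = 15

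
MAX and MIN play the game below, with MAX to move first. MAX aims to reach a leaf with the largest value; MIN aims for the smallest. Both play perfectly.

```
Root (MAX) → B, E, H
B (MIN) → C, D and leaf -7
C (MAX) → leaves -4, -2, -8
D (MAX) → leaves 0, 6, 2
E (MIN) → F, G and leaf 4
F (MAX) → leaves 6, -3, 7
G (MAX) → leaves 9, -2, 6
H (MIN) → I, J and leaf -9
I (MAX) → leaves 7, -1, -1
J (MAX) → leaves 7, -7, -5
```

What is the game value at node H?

I: max(7, -1, -1) = 7
J: max(7, -7, -5) = 7
H: min(7, 7, -9) = -9

-9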